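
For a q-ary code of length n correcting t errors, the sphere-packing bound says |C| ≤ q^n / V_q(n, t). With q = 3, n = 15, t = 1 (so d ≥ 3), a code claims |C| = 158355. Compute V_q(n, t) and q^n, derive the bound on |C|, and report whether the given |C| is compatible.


V_q(n, t) = 31, q^n = 14348907, Hamming bound = 462867, |C| = 158355 ≤ bound (satisfied).

Step 1: Compute V_q(n, t) = Σ_{j=0}^1 C(n, j) (q−1)^j.
  j = 0: C(15,0)·(2)^0 = 1·1 = 1.
  j = 1: C(15,1)·(2)^1 = 15·2 = 30.
  V_q(n, t) = 1 + 30 = 31.
Step 2: q^n = 3^15 = 14348907.
Step 3: Hamming bound ⌊q^n / V_q(n,t)⌋ = ⌊14348907/31⌋ = 462867.
Step 4: Compare |C| = 158355 to 462867: satisfied.
The claimed |C| lies below the Hamming bound.


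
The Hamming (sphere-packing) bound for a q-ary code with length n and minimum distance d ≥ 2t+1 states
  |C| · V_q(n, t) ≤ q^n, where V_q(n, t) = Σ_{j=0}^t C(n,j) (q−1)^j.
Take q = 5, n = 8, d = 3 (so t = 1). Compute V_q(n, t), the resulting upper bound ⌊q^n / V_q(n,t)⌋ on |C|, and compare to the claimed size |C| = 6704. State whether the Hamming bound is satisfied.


V_q(n, t) = 33, q^n = 390625, Hamming bound = 11837, |C| = 6704 ≤ bound (satisfied).

Step 1: Compute V_q(n, t) = Σ_{j=0}^1 C(n, j) (q−1)^j.
  j = 0: C(8,0)·(4)^0 = 1·1 = 1.
  j = 1: C(8,1)·(4)^1 = 8·4 = 32.
  V_q(n, t) = 1 + 32 = 33.
Step 2: q^n = 5^8 = 390625.
Step 3: Hamming bound ⌊q^n / V_q(n,t)⌋ = ⌊390625/33⌋ = 11837.
Step 4: Compare |C| = 6704 to 11837: satisfied.
The claimed |C| lies below the Hamming bound.


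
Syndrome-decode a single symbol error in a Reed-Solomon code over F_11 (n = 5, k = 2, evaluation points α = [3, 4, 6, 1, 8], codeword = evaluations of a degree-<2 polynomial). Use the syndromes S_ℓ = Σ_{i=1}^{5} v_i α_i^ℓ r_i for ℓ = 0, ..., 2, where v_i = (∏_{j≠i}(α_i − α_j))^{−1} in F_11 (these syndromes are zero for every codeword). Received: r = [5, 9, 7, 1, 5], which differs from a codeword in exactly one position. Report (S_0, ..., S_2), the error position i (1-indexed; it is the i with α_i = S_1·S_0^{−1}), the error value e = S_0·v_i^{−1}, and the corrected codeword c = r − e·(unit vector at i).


S = (2, 6, 7), error at position 1, error magnitude e = 6, c = [10, 9, 7, 1, 5].

Step 1: column multipliers v_i = (∏_{j≠i}(α_i − α_j))^{−1} mod 11.
  i = 1 (α = 3): (3−4)(3−6)(3−1)(3−8) = (−1)·(−3)·2·(−5) = −30 ≡ 3, so v_1 = 3^{−1} = 4 (mod 11).
  i = 2 (α = 4): (4−3)(4−6)(4−1)(4−8) = 1·(−2)·3·(−4) = 24 ≡ 2, so v_2 = 2^{−1} = 6 (mod 11).
  i = 3 (α = 6): (6−3)(6−4)(6−1)(6−8) = 3·2·5·(−2) = −60 ≡ 6, so v_3 = 6^{−1} = 2 (mod 11).
  i = 4 (α = 1): (1−3)(1−4)(1−6)(1−8) = (−2)·(−3)·(−5)·(−7) = 210 ≡ 1, so v_4 = 1^{−1} = 1 (mod 11).
  i = 5 (α = 8): (8−3)(8−4)(8−6)(8−1) = 5·4·2·7 = 280 ≡ 5, so v_5 = 5^{−1} = 9 (mod 11).
  v = [4, 6, 2, 1, 9].
Step 2: syndromes of r = [5, 9, 7, 1, 5] (all sums mod 11).
  S_0 = Σ v_i r_i = 4·5 + 6·9 + 2·7 + 1·1 + 9·5 = 134 ≡ 2.
  S_1 = Σ v_i α_i r_i = 4·3·5 + 6·4·9 + 2·6·7 + 1·1·1 + 9·8·5 = 721 ≡ 6.
  α_i^2 mod 11 = [9, 5, 3, 1, 9].
  S_2 = Σ v_i α_i^2 r_i = 4·9·5 + 6·5·9 + 2·3·7 + 1·1·1 + 9·9·5 = 898 ≡ 7.
  S = (2, 6, 7) ≠ 0, so r is not a codeword (an error is present).
Step 3: locate the error. For a single error e at position i, S_ℓ = v_i·e·α_i^ℓ, so α_err = S_1/S_0.
  S_0^{−1} = 2^{−1} = 6 (mod 11), so α_err = 6·6 = 36 ≡ 3 = α_1. Error position i = 1.
  Consistency check: S_2/S_1 = 7·2 = 14 ≡ 3 = α_err ✓ (single-error assumption holds).
Step 4: error magnitude e = S_0/v_1 = S_0·∏_{j≠1}(α_1 − α_j) = 2·3 = 6 ≡ 6 (mod 11).
Step 5: correct position 1: c_1 = r_1 − e = 5 − 6 ≡ 10 (mod 11). Hence c = [10, 9, 7, 1, 5].
  Check: interpolating c through the α_i gives m(x) = 2 + 10·x (degree < 2) with m(α_i) = c_i for every i, so c is indeed a codeword.


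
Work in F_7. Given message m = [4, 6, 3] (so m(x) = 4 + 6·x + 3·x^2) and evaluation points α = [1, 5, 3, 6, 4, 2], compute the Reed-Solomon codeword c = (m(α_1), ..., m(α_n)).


c = [6, 4, 0, 1, 6, 0]

Message polynomial: m(x) = 4 + 6·x + 3·x^2 (mod 7).
For each evaluation point α_i, compute m(α_i) mod 7:
  α_1 = 1: Horner steps 3 → 2 → 6, so m(1) = 6.
  α_2 = 5: Horner steps 3 → 0 → 4, so m(5) = 4.
  α_3 = 3: Horner steps 3 → 1 → 0, so m(3) = 0.
  α_4 = 6: Horner steps 3 → 3 → 1, so m(6) = 1.
  α_5 = 4: Horner steps 3 → 4 → 6, so m(4) = 6.
  α_6 = 2: Horner steps 3 → 5 → 0, so m(2) = 0.
Codeword c = [6, 4, 0, 1, 6, 0] ∈ F_7^6.


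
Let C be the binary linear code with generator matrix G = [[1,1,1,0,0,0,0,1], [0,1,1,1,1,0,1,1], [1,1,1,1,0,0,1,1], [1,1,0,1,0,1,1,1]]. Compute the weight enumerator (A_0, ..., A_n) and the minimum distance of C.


Weight distribution: A_0 = 1, A_2 = 3, A_4 = 7, A_6 = 5. Minimum distance d = 2.

Enumerate all 2^4 = 16 messages m ∈ F_2^4.
For each, compute codeword c = mG in F_2^8, then tally its weight.
  m = 0000 → c = 00000000, weight = 0.
  m = 1000 → c = 11100001, weight = 4.
  m = 0100 → c = 01111011, weight = 6.
  m = 1100 → c = 10011010, weight = 4.
  m = 0010 → c = 11110011, weight = 6.
  m = 1010 → c = 00010010, weight = 2.
  m = 0110 → c = 10001000, weight = 2.
  m = 1110 → c = 01101001, weight = 4.
  m = 0001 → c = 11010111, weight = 6.
  m = 1001 → c = 00110110, weight = 4.
  m = 0101 → c = 10101100, weight = 4.
  m = 1101 → c = 01001101, weight = 4.
  m = 0011 → c = 00100100, weight = 2.
  m = 1011 → c = 11000101, weight = 4.
  m = 0111 → c = 01011111, weight = 6.
  m = 1111 → c = 10111110, weight = 6.
Tally weights:
  weight 0: 1 codewords.
  weight 2: 3 codewords.
  weight 4: 7 codewords.
  weight 6: 5 codewords.
Minimum distance d = smallest w > 0 with A_w > 0 = 2.
Sanity: Σ A_w = 16 = 2^4 = 16 ✓.


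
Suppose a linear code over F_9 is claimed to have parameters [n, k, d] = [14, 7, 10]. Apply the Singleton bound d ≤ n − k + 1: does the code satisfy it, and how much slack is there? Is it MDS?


Singleton RHS = n − k + 1 = 8, slack = -2, bound violated (no such code; not MDS).

Singleton bound: d ≤ n − k + 1.
Here n = 14, k = 7, so n − k + 1 = 8.
Given d = 10, check d ≤ 8: NO.
Slack = (n − k + 1) − d = -2.
The slack is negative: d = 10 exceeds n − k + 1 = 8 by 2, so the Singleton bound is violated and no linear [14, 7, 10]_9 code can exist. In particular it is not MDS (MDS requires d = n − k + 1 exactly).
Description: the claimed parameters are [14, 7, 10]_9; such a code would be impossible (violates the Singleton bound).


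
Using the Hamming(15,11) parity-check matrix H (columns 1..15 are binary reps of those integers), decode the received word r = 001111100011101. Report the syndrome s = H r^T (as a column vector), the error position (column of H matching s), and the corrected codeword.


s = (0, 1, 1, 0)^T, error position = 6, corrected codeword c = 001110100011101

Compute s = H r^T mod 2 one row at a time:
  s_1 = 0 + 0 + 0 + 1 + 1 + 1 + 0 + 1 = 4 ≡ 0 (mod 2).
  s_2 = 1 + 1 + 1 + 1 + 1 + 1 + 0 + 1 = 7 ≡ 1 (mod 2).
  s_3 = 0 + 1 + 1 + 1 + 0 + 1 + 0 + 1 = 5 ≡ 1 (mod 2).
  s_4 = 0 + 1 + 1 + 1 + 0 + 1 + 1 + 1 = 6 ≡ 0 (mod 2).
s = (0, 1, 1, 0)^T — this equals column 6 of H (binary 0110), so error is at position 6.
Correct: flip bit 6 of r = 001111100011101 to get c = 001110100011101.


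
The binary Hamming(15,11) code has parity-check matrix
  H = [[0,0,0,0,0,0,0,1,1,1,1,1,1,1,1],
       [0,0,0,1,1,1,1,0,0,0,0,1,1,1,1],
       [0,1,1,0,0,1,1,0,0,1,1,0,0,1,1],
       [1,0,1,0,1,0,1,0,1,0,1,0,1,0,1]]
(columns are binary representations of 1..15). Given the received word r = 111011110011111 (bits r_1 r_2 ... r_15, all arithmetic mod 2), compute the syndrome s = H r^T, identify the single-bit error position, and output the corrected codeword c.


s = (0, 1, 1, 1)^T, error position = 7, corrected codeword c = 111011010011111

Compute s = H r^T mod 2 one row at a time:
  s_1 = 1 + 0 + 0 + 1 + 1 + 1 + 1 + 1 = 6 ≡ 0 (mod 2).
  s_2 = 0 + 1 + 1 + 1 + 1 + 1 + 1 + 1 = 7 ≡ 1 (mod 2).
  s_3 = 1 + 1 + 1 + 1 + 0 + 1 + 1 + 1 = 7 ≡ 1 (mod 2).
  s_4 = 1 + 1 + 1 + 1 + 0 + 1 + 1 + 1 = 7 ≡ 1 (mod 2).
s = (0, 1, 1, 1)^T — this equals column 7 of H (binary 0111), so error is at position 7.
Correct: flip bit 7 of r = 111011110011111 to get c = 111011010011111.


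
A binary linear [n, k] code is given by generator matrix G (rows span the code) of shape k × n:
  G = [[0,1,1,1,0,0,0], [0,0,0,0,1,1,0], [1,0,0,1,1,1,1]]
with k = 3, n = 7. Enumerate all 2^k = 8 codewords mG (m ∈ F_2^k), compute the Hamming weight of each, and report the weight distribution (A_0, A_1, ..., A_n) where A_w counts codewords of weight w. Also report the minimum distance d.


Weight distribution: A_0 = 1, A_2 = 1, A_3 = 2, A_4 = 1, A_5 = 2, A_6 = 1. Minimum distance d = 2.

Enumerate all 2^3 = 8 messages m ∈ F_2^3.
For each, compute codeword c = mG in F_2^7, then tally its weight.
  m = 000 → c = 0000000, weight = 0.
  m = 100 → c = 0111000, weight = 3.
  m = 010 → c = 0000110, weight = 2.
  m = 110 → c = 0111110, weight = 5.
  m = 001 → c = 1001111, weight = 5.
  m = 101 → c = 1110111, weight = 6.
  m = 011 → c = 1001001, weight = 3.
  m = 111 → c = 1110001, weight = 4.
Tally weights:
  weight 0: 1 codewords.
  weight 2: 1 codewords.
  weight 3: 2 codewords.
  weight 4: 1 codewords.
  weight 5: 2 codewords.
  weight 6: 1 codewords.
Minimum distance d = smallest w > 0 with A_w > 0 = 2.
Sanity: Σ A_w = 8 = 2^3 = 8 ✓.


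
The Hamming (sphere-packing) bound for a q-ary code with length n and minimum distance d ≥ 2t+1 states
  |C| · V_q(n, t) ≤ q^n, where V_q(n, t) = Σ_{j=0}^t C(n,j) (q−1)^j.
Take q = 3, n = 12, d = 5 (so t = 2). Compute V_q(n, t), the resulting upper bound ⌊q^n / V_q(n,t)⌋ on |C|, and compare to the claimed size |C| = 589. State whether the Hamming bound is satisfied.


V_q(n, t) = 289, q^n = 531441, Hamming bound = 1838, |C| = 589 ≤ bound (satisfied).

Step 1: Compute V_q(n, t) = Σ_{j=0}^2 C(n, j) (q−1)^j.
  j = 0: C(12,0)·(2)^0 = 1·1 = 1.
  j = 1: C(12,1)·(2)^1 = 12·2 = 24.
  j = 2: C(12,2)·(2)^2 = 66·4 = 264.
  V_q(n, t) = 1 + 24 + 264 = 289.
Step 2: q^n = 3^12 = 531441.
Step 3: Hamming bound ⌊q^n / V_q(n,t)⌋ = ⌊531441/289⌋ = 1838.
Step 4: Compare |C| = 589 to 1838: satisfied.
The claimed |C| lies below the Hamming bound.


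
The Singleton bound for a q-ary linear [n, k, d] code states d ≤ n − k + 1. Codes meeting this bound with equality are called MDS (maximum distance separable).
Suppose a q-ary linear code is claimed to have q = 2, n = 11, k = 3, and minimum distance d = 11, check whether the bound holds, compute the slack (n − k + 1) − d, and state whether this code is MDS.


Singleton RHS = n − k + 1 = 9, slack = -2, bound violated (no such code; not MDS).

Singleton bound: d ≤ n − k + 1.
Here n = 11, k = 3, so n − k + 1 = 9.
Given d = 11, check d ≤ 9: NO.
Slack = (n − k + 1) − d = -2.
The slack is negative: d = 11 exceeds n − k + 1 = 9 by 2, so the Singleton bound is violated and no linear [11, 3, 11]_2 code can exist. In particular it is not MDS (MDS requires d = n − k + 1 exactly).
Description: the claimed parameters are [11, 3, 11]_2; such a code would be impossible (violates the Singleton bound).


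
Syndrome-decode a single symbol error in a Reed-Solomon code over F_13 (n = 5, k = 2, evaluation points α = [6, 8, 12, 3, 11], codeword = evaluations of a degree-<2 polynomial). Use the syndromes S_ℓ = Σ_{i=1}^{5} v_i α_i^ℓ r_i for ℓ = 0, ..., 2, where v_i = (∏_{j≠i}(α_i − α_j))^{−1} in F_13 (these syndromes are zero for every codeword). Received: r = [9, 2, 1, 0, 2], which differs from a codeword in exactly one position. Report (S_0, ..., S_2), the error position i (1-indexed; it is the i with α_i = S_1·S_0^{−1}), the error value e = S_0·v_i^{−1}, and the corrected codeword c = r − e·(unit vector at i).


S = (3, 7, 12), error at position 5, error magnitude e = 4, c = [9, 2, 1, 0, 11].

Step 1: column multipliers v_i = (∏_{j≠i}(α_i − α_j))^{−1} mod 13.
  i = 1 (α = 6): (6−8)(6−12)(6−3)(6−11) = (−2)·(−6)·3·(−5) = −180 ≡ 2, so v_1 = 2^{−1} = 7 (mod 13).
  i = 2 (α = 8): (8−6)(8−12)(8−3)(8−11) = 2·(−4)·5·(−3) = 120 ≡ 3, so v_2 = 3^{−1} = 9 (mod 13).
  i = 3 (α = 12): (12−6)(12−8)(12−3)(12−11) = 6·4·9·1 = 216 ≡ 8, so v_3 = 8^{−1} = 5 (mod 13).
  i = 4 (α = 3): (3−6)(3−8)(3−12)(3−11) = (−3)·(−5)·(−9)·(−8) = 1080 ≡ 1, so v_4 = 1^{−1} = 1 (mod 13).
  i = 5 (α = 11): (11−6)(11−8)(11−12)(11−3) = 5·3·(−1)·8 = −120 ≡ 10, so v_5 = 10^{−1} = 4 (mod 13).
  v = [7, 9, 5, 1, 4].
Step 2: syndromes of r = [9, 2, 1, 0, 2] (all sums mod 13).
  S_0 = Σ v_i r_i = 7·9 + 9·2 + 5·1 + 1·0 + 4·2 = 94 ≡ 3.
  S_1 = Σ v_i α_i r_i = 7·6·9 + 9·8·2 + 5·12·1 + 1·3·0 + 4·11·2 = 670 ≡ 7.
  α_i^2 mod 13 = [10, 12, 1, 9, 4].
  S_2 = Σ v_i α_i^2 r_i = 7·10·9 + 9·12·2 + 5·1·1 + 1·9·0 + 4·4·2 = 883 ≡ 12.
  S = (3, 7, 12) ≠ 0, so r is not a codeword (an error is present).
Step 3: locate the error. For a single error e at position i, S_ℓ = v_i·e·α_i^ℓ, so α_err = S_1/S_0.
  S_0^{−1} = 3^{−1} = 9 (mod 13), so α_err = 7·9 = 63 ≡ 11 = α_5. Error position i = 5.
  Consistency check: S_2/S_1 = 12·2 = 24 ≡ 11 = α_err ✓ (single-error assumption holds).
Step 4: error magnitude e = S_0/v_5 = S_0·∏_{j≠5}(α_5 − α_j) = 3·10 = 30 ≡ 4 (mod 13).
Step 5: correct position 5: c_5 = r_5 − e = 2 − 4 ≡ 11 (mod 13). Hence c = [9, 2, 1, 0, 11].
  Check: interpolating c through the α_i gives m(x) = 4 + 3·x (degree < 2) with m(α_i) = c_i for every i, so c is indeed a codeword.


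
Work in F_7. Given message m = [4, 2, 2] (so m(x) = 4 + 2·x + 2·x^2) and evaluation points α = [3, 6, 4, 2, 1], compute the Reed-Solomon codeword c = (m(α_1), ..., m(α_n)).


c = [0, 4, 2, 2, 1]

Message polynomial: m(x) = 4 + 2·x + 2·x^2 (mod 7).
For each evaluation point α_i, compute m(α_i) mod 7:
  α_1 = 3: Horner steps 2 → 1 → 0, so m(3) = 0.
  α_2 = 6: Horner steps 2 → 0 → 4, so m(6) = 4.
  α_3 = 4: Horner steps 2 → 3 → 2, so m(4) = 2.
  α_4 = 2: Horner steps 2 → 6 → 2, so m(2) = 2.
  α_5 = 1: Horner steps 2 → 4 → 1, so m(1) = 1.
Codeword c = [0, 4, 2, 2, 1] ∈ F_7^5.


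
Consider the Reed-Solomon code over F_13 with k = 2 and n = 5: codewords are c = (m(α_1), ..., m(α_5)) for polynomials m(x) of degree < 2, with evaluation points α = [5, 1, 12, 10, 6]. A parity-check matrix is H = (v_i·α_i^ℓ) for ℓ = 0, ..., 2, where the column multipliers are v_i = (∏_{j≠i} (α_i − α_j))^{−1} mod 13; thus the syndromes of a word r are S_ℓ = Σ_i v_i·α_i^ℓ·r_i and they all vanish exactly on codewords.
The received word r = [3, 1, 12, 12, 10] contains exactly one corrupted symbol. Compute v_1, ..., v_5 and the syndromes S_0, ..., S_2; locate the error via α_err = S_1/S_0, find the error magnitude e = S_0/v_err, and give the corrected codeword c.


S = (12, 1, 12), error at position 3, error magnitude e = 12, c = [3, 1, 0, 12, 10].

Step 1: column multipliers v_i = (∏_{j≠i}(α_i − α_j))^{−1} mod 13.
  i = 1 (α = 5): (5−1)(5−12)(5−10)(5−6) = 4·(−7)·(−5)·(−1) = −140 ≡ 3, so v_1 = 3^{−1} = 9 (mod 13).
  i = 2 (α = 1): (1−5)(1−12)(1−10)(1−6) = (−4)·(−11)·(−9)·(−5) = 1980 ≡ 4, so v_2 = 4^{−1} = 10 (mod 13).
  i = 3 (α = 12): (12−5)(12−1)(12−10)(12−6) = 7·11·2·6 = 924 ≡ 1, so v_3 = 1^{−1} = 1 (mod 13).
  i = 4 (α = 10): (10−5)(10−1)(10−12)(10−6) = 5·9·(−2)·4 = −360 ≡ 4, so v_4 = 4^{−1} = 10 (mod 13).
  i = 5 (α = 6): (6−5)(6−1)(6−12)(6−10) = 1·5·(−6)·(−4) = 120 ≡ 3, so v_5 = 3^{−1} = 9 (mod 13).
  v = [9, 10, 1, 10, 9].
Step 2: syndromes of r = [3, 1, 12, 12, 10] (all sums mod 13).
  S_0 = Σ v_i r_i = 9·3 + 10·1 + 1·12 + 10·12 + 9·10 = 259 ≡ 12.
  S_1 = Σ v_i α_i r_i = 9·5·3 + 10·1·1 + 1·12·12 + 10·10·12 + 9·6·10 = 2029 ≡ 1.
  α_i^2 mod 13 = [12, 1, 1, 9, 10].
  S_2 = Σ v_i α_i^2 r_i = 9·12·3 + 10·1·1 + 1·1·12 + 10·9·12 + 9·10·10 = 2326 ≡ 12.
  S = (12, 1, 12) ≠ 0, so r is not a codeword (an error is present).
Step 3: locate the error. For a single error e at position i, S_ℓ = v_i·e·α_i^ℓ, so α_err = S_1/S_0.
  S_0^{−1} = 12^{−1} = 12 (mod 13), so α_err = 1·12 = 12 ≡ 12 = α_3. Error position i = 3.
  Consistency check: S_2/S_1 = 12·1 = 12 ≡ 12 = α_err ✓ (single-error assumption holds).
Step 4: error magnitude e = S_0/v_3 = S_0·∏_{j≠3}(α_3 − α_j) = 12·1 = 12 ≡ 12 (mod 13).
Step 5: correct position 3: c_3 = r_3 − e = 12 − 12 ≡ 0 (mod 13). Hence c = [3, 1, 0, 12, 10].
  Check: interpolating c through the α_i gives m(x) = 7 + 7·x (degree < 2) with m(α_i) = c_i for every i, so c is indeed a codeword.


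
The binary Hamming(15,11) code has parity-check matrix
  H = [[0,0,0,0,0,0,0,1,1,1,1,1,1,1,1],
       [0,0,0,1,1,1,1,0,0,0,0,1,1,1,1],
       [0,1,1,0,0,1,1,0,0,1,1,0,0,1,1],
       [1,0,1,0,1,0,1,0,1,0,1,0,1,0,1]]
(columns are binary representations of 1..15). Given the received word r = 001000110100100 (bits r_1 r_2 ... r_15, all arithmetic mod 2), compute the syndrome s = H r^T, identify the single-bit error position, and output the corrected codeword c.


s = (1, 0, 1, 1)^T, error position = 11, corrected codeword c = 001000110110100

Compute s = H r^T mod 2 one row at a time:
  s_1 = 1 + 0 + 1 + 0 + 0 + 1 + 0 + 0 = 3 ≡ 1 (mod 2).
  s_2 = 0 + 0 + 0 + 1 + 0 + 1 + 0 + 0 = 2 ≡ 0 (mod 2).
  s_3 = 0 + 1 + 0 + 1 + 1 + 0 + 0 + 0 = 3 ≡ 1 (mod 2).
  s_4 = 0 + 1 + 0 + 1 + 0 + 0 + 1 + 0 = 3 ≡ 1 (mod 2).
s = (1, 0, 1, 1)^T — this equals column 11 of H (binary 1011), so error is at position 11.
Correct: flip bit 11 of r = 001000110100100 to get c = 001000110110100.


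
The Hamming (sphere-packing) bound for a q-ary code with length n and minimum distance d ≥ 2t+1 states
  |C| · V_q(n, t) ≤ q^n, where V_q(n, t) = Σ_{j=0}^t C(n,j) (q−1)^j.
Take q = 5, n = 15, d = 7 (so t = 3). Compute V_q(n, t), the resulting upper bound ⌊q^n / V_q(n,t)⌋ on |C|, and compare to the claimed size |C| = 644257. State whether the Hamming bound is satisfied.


V_q(n, t) = 30861, q^n = 30517578125, Hamming bound = 988871, |C| = 644257 ≤ bound (satisfied).

Step 1: Compute V_q(n, t) = Σ_{j=0}^3 C(n, j) (q−1)^j.
  j = 0: C(15,0)·(4)^0 = 1·1 = 1.
  j = 1: C(15,1)·(4)^1 = 15·4 = 60.
  j = 2: C(15,2)·(4)^2 = 105·16 = 1680.
  j = 3: C(15,3)·(4)^3 = 455·64 = 29120.
  V_q(n, t) = 1 + 60 + 1680 + 29120 = 30861.
Step 2: q^n = 5^15 = 30517578125.
Step 3: Hamming bound ⌊q^n / V_q(n,t)⌋ = ⌊30517578125/30861⌋ = 988871.
Step 4: Compare |C| = 644257 to 988871: satisfied.
The claimed |C| lies below the Hamming bound.


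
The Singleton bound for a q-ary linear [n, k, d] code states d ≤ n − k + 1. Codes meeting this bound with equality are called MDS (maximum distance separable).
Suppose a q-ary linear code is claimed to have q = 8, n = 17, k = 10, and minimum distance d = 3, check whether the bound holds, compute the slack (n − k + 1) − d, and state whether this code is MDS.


Singleton RHS = n − k + 1 = 8, slack = 5, bound satisfied, not MDS.

Singleton bound: d ≤ n − k + 1.
Here n = 17, k = 10, so n − k + 1 = 8.
Given d = 3, check d ≤ 8: YES.
Slack = (n − k + 1) − d = 5.
The code is NOT MDS (slack = 5 > 0).
Description: the claimed parameters are [17, 10, 3]_8; such a code would be non-MDS.


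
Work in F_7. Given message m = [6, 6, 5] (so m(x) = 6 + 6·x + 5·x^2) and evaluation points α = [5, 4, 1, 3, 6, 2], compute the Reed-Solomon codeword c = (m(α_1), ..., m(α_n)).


c = [0, 5, 3, 6, 5, 3]

Message polynomial: m(x) = 6 + 6·x + 5·x^2 (mod 7).
For each evaluation point α_i, compute m(α_i) mod 7:
  α_1 = 5: Horner steps 5 → 3 → 0, so m(5) = 0.
  α_2 = 4: Horner steps 5 → 5 → 5, so m(4) = 5.
  α_3 = 1: Horner steps 5 → 4 → 3, so m(1) = 3.
  α_4 = 3: Horner steps 5 → 0 → 6, so m(3) = 6.
  α_5 = 6: Horner steps 5 → 1 → 5, so m(6) = 5.
  α_6 = 2: Horner steps 5 → 2 → 3, so m(2) = 3.
Codeword c = [0, 5, 3, 6, 5, 3] ∈ F_7^6.


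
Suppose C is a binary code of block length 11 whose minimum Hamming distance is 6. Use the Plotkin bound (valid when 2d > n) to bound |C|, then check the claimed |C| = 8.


Plotkin bound M ≤ 12; given |C| = 8 ≤ bound (satisfied).

Check applicability: 2d = 12, n = 11.
2d − n = 1 > 0, so Plotkin applies.
Compute d/(2d−n) = 6/1 ≈ 6.0000.
⌊d/(2d−n)⌋ = 6.
Plotkin bound: M ≤ 2·6 = 12.
Given |C| = 8, check: satisfied.
This |C| is below the Plotkin bound.


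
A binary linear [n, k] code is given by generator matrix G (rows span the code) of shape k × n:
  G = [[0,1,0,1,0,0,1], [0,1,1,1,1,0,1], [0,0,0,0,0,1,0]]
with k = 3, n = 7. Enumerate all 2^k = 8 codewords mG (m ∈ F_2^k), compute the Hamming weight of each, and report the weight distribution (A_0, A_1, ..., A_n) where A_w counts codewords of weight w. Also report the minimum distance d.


Weight distribution: A_0 = 1, A_1 = 1, A_2 = 1, A_3 = 2, A_4 = 1, A_5 = 1, A_6 = 1. Minimum distance d = 1.

Enumerate all 2^3 = 8 messages m ∈ F_2^3.
For each, compute codeword c = mG in F_2^7, then tally its weight.
  m = 000 → c = 0000000, weight = 0.
  m = 100 → c = 0101001, weight = 3.
  m = 010 → c = 0111101, weight = 5.
  m = 110 → c = 0010100, weight = 2.
  m = 001 → c = 0000010, weight = 1.
  m = 101 → c = 0101011, weight = 4.
  m = 011 → c = 0111111, weight = 6.
  m = 111 → c = 0010110, weight = 3.
Tally weights:
  weight 0: 1 codewords.
  weight 1: 1 codewords.
  weight 2: 1 codewords.
  weight 3: 2 codewords.
  weight 4: 1 codewords.
  weight 5: 1 codewords.
  weight 6: 1 codewords.
Minimum distance d = smallest w > 0 with A_w > 0 = 1.
Sanity: Σ A_w = 8 = 2^3 = 8 ✓.


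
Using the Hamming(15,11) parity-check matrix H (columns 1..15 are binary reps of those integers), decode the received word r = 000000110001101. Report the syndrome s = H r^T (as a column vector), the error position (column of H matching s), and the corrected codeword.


s = (0, 0, 0, 1)^T, error position = 1, corrected codeword c = 100000110001101

Compute s = H r^T mod 2 one row at a time:
  s_1 = 1 + 0 + 0 + 0 + 1 + 1 + 0 + 1 = 4 ≡ 0 (mod 2).
  s_2 = 0 + 0 + 0 + 1 + 1 + 1 + 0 + 1 = 4 ≡ 0 (mod 2).
  s_3 = 0 + 0 + 0 + 1 + 0 + 0 + 0 + 1 = 2 ≡ 0 (mod 2).
  s_4 = 0 + 0 + 0 + 1 + 0 + 0 + 1 + 1 = 3 ≡ 1 (mod 2).
s = (0, 0, 0, 1)^T — this equals column 1 of H (binary 0001), so error is at position 1.
Correct: flip bit 1 of r = 000000110001101 to get c = 100000110001101.


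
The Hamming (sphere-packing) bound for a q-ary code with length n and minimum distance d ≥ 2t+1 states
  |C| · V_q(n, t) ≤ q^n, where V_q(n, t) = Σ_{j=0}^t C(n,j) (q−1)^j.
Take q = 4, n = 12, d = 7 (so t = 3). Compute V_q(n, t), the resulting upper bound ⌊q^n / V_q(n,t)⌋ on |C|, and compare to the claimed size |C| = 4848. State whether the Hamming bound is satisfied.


V_q(n, t) = 6571, q^n = 16777216, Hamming bound = 2553, |C| = 4848 > bound (violated).

Step 1: Compute V_q(n, t) = Σ_{j=0}^3 C(n, j) (q−1)^j.
  j = 0: C(12,0)·(3)^0 = 1·1 = 1.
  j = 1: C(12,1)·(3)^1 = 12·3 = 36.
  j = 2: C(12,2)·(3)^2 = 66·9 = 594.
  j = 3: C(12,3)·(3)^3 = 220·27 = 5940.
  V_q(n, t) = 1 + 36 + 594 + 5940 = 6571.
Step 2: q^n = 4^12 = 16777216.
Step 3: Hamming bound ⌊q^n / V_q(n,t)⌋ = ⌊16777216/6571⌋ = 2553.
Step 4: Compare |C| = 4848 to 2553: violated.
The claimed |C| lies above the Hamming bound, so no 4-ary code of length 12 with d ≥ 7 can have 4848 codewords.


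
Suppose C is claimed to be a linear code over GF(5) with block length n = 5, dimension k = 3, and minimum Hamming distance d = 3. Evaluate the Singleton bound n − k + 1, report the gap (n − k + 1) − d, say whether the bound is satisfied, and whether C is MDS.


Singleton RHS = n − k + 1 = 3, slack = 0, bound satisfied, MDS.

Singleton bound: d ≤ n − k + 1.
Here n = 5, k = 3, so n − k + 1 = 3.
Given d = 3, check d ≤ 3: YES.
Slack = (n − k + 1) − d = 0.
The code is MDS (slack = 0).
Description: the claimed parameters are [5, 3, 3]_5; such a code would be MDS (meets Singleton bound).


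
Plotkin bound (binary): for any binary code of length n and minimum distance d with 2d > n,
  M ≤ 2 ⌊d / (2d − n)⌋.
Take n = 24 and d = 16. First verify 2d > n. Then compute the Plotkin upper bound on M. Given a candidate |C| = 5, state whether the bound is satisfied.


Plotkin bound M ≤ 4; given |C| = 5 > bound (violated).

Check applicability: 2d = 32, n = 24.
2d − n = 8 > 0, so Plotkin applies.
Compute d/(2d−n) = 16/8 ≈ 2.0000.
⌊d/(2d−n)⌋ = 2.
Plotkin bound: M ≤ 2·2 = 4.
Given |C| = 5, check: VIOLATED.
This |C| is above the Plotkin bound, so no binary code with n = 24, d = 16 and 5 codewords exists.


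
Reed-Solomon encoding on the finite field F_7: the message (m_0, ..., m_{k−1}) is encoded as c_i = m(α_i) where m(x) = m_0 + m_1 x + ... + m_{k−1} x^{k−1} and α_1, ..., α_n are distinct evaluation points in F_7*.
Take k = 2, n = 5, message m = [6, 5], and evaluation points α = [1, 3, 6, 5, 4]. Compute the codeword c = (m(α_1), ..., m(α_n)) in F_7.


c = [4, 0, 1, 3, 5]

Message polynomial: m(x) = 6 + 5·x (mod 7).
For each evaluation point α_i, compute m(α_i) mod 7:
  α_1 = 1: Horner steps 5 → 4, so m(1) = 4.
  α_2 = 3: Horner steps 5 → 0, so m(3) = 0.
  α_3 = 6: Horner steps 5 → 1, so m(6) = 1.
  α_4 = 5: Horner steps 5 → 3, so m(5) = 3.
  α_5 = 4: Horner steps 5 → 5, so m(4) = 5.
Codeword c = [4, 0, 1, 3, 5] ∈ F_7^5.


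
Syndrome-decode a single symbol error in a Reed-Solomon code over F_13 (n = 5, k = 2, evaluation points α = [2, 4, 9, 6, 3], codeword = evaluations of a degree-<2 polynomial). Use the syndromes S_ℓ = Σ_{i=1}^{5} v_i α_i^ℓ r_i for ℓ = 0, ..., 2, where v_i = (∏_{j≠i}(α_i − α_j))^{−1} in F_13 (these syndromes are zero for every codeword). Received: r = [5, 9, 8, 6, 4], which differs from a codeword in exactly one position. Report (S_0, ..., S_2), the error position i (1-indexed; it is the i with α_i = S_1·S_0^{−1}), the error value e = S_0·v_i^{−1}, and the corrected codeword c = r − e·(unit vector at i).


S = (8, 3, 6), error at position 1, error magnitude e = 6, c = [12, 9, 8, 6, 4].

Step 1: column multipliers v_i = (∏_{j≠i}(α_i − α_j))^{−1} mod 13.
  i = 1 (α = 2): (2−4)(2−9)(2−6)(2−3) = (−2)·(−7)·(−4)·(−1) = 56 ≡ 4, so v_1 = 4^{−1} = 10 (mod 13).
  i = 2 (α = 4): (4−2)(4−9)(4−6)(4−3) = 2·(−5)·(−2)·1 = 20 ≡ 7, so v_2 = 7^{−1} = 2 (mod 13).
  i = 3 (α = 9): (9−2)(9−4)(9−6)(9−3) = 7·5·3·6 = 630 ≡ 6, so v_3 = 6^{−1} = 11 (mod 13).
  i = 4 (α = 6): (6−2)(6−4)(6−9)(6−3) = 4·2·(−3)·3 = −72 ≡ 6, so v_4 = 6^{−1} = 11 (mod 13).
  i = 5 (α = 3): (3−2)(3−4)(3−9)(3−6) = 1·(−1)·(−6)·(−3) = −18 ≡ 8, so v_5 = 8^{−1} = 5 (mod 13).
  v = [10, 2, 11, 11, 5].
Step 2: syndromes of r = [5, 9, 8, 6, 4] (all sums mod 13).
  S_0 = Σ v_i r_i = 10·5 + 2·9 + 11·8 + 11·6 + 5·4 = 242 ≡ 8.
  S_1 = Σ v_i α_i r_i = 10·2·5 + 2·4·9 + 11·9·8 + 11·6·6 + 5·3·4 = 1420 ≡ 3.
  α_i^2 mod 13 = [4, 3, 3, 10, 9].
  S_2 = Σ v_i α_i^2 r_i = 10·4·5 + 2·3·9 + 11·3·8 + 11·10·6 + 5·9·4 = 1358 ≡ 6.
  S = (8, 3, 6) ≠ 0, so r is not a codeword (an error is present).
Step 3: locate the error. For a single error e at position i, S_ℓ = v_i·e·α_i^ℓ, so α_err = S_1/S_0.
  S_0^{−1} = 8^{−1} = 5 (mod 13), so α_err = 3·5 = 15 ≡ 2 = α_1. Error position i = 1.
  Consistency check: S_2/S_1 = 6·9 = 54 ≡ 2 = α_err ✓ (single-error assumption holds).
Step 4: error magnitude e = S_0/v_1 = S_0·∏_{j≠1}(α_1 − α_j) = 8·4 = 32 ≡ 6 (mod 13).
Step 5: correct position 1: c_1 = r_1 − e = 5 − 6 ≡ 12 (mod 13). Hence c = [12, 9, 8, 6, 4].
  Check: interpolating c through the α_i gives m(x) = 2 + 5·x (degree < 2) with m(α_i) = c_i for every i, so c is indeed a codeword.


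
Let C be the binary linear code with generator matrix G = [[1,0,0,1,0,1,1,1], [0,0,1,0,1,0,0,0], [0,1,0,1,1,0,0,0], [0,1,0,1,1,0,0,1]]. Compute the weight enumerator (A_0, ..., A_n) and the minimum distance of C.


Weight distribution: A_0 = 1, A_1 = 1, A_2 = 1, A_3 = 3, A_4 = 3, A_5 = 3, A_6 = 3, A_7 = 1. Minimum distance d = 1.

Enumerate all 2^4 = 16 messages m ∈ F_2^4.
For each, compute codeword c = mG in F_2^8, then tally its weight.
  m = 0000 → c = 00000000, weight = 0.
  m = 1000 → c = 10010111, weight = 5.
  m = 0100 → c = 00101000, weight = 2.
  m = 1100 → c = 10111111, weight = 7.
  m = 0010 → c = 01011000, weight = 3.
  m = 1010 → c = 11001111, weight = 6.
  m = 0110 → c = 01110000, weight = 3.
  m = 1110 → c = 11100111, weight = 6.
  m = 0001 → c = 01011001, weight = 4.
  m = 1001 → c = 11001110, weight = 5.
  m = 0101 → c = 01110001, weight = 4.
  m = 1101 → c = 11100110, weight = 5.
  m = 0011 → c = 00000001, weight = 1.
  m = 1011 → c = 10010110, weight = 4.
  m = 0111 → c = 00101001, weight = 3.
  m = 1111 → c = 10111110, weight = 6.
Tally weights:
  weight 0: 1 codewords.
  weight 1: 1 codewords.
  weight 2: 1 codewords.
  weight 3: 3 codewords.
  weight 4: 3 codewords.
  weight 5: 3 codewords.
  weight 6: 3 codewords.
  weight 7: 1 codewords.
Minimum distance d = smallest w > 0 with A_w > 0 = 1.
Sanity: Σ A_w = 16 = 2^4 = 16 ✓.


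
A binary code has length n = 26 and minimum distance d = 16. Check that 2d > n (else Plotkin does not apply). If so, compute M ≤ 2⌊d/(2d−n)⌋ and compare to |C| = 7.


Plotkin bound M ≤ 4; given |C| = 7 > bound (violated).

Check applicability: 2d = 32, n = 26.
2d − n = 6 > 0, so Plotkin applies.
Compute d/(2d−n) = 16/6 ≈ 2.6667.
⌊d/(2d−n)⌋ = 2.
Plotkin bound: M ≤ 2·2 = 4.
Given |C| = 7, check: VIOLATED.
This |C| is above the Plotkin bound, so no binary code with n = 26, d = 16 and 7 codewords exists.


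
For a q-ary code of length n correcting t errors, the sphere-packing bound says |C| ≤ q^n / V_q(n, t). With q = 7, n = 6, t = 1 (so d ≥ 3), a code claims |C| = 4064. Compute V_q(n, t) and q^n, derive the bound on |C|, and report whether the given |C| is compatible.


V_q(n, t) = 37, q^n = 117649, Hamming bound = 3179, |C| = 4064 > bound (violated).

Step 1: Compute V_q(n, t) = Σ_{j=0}^1 C(n, j) (q−1)^j.
  j = 0: C(6,0)·(6)^0 = 1·1 = 1.
  j = 1: C(6,1)·(6)^1 = 6·6 = 36.
  V_q(n, t) = 1 + 36 = 37.
Step 2: q^n = 7^6 = 117649.
Step 3: Hamming bound ⌊q^n / V_q(n,t)⌋ = ⌊117649/37⌋ = 3179.
Step 4: Compare |C| = 4064 to 3179: violated.
The claimed |C| lies above the Hamming bound, so no 7-ary code of length 6 with d ≥ 3 can have 4064 codewords.


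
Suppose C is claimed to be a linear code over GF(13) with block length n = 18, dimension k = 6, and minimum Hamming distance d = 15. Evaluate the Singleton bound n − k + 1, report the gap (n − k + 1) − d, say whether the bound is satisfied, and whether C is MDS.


Singleton RHS = n − k + 1 = 13, slack = -2, bound violated (no such code; not MDS).

Singleton bound: d ≤ n − k + 1.
Here n = 18, k = 6, so n − k + 1 = 13.
Given d = 15, check d ≤ 13: NO.
Slack = (n − k + 1) − d = -2.
The slack is negative: d = 15 exceeds n − k + 1 = 13 by 2, so the Singleton bound is violated and no linear [18, 6, 15]_13 code can exist. In particular it is not MDS (MDS requires d = n − k + 1 exactly).
Description: the claimed parameters are [18, 6, 15]_13; such a code would be impossible (violates the Singleton bound).


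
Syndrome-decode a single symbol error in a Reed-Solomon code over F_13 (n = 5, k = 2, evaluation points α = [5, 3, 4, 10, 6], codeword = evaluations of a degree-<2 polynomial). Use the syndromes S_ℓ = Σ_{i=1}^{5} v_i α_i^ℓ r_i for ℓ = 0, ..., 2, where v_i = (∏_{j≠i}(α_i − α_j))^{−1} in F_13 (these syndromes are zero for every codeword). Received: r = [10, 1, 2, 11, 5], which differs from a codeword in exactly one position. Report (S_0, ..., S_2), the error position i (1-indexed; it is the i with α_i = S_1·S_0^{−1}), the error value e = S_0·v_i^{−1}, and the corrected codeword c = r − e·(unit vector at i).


S = (11, 7, 8), error at position 2, error magnitude e = 7, c = [10, 7, 2, 11, 5].

Step 1: column multipliers v_i = (∏_{j≠i}(α_i − α_j))^{−1} mod 13.
  i = 1 (α = 5): (5−3)(5−4)(5−10)(5−6) = 2·1·(−5)·(−1) = 10 ≡ 10, so v_1 = 10^{−1} = 4 (mod 13).
  i = 2 (α = 3): (3−5)(3−4)(3−10)(3−6) = (−2)·(−1)·(−7)·(−3) = 42 ≡ 3, so v_2 = 3^{−1} = 9 (mod 13).
  i = 3 (α = 4): (4−5)(4−3)(4−10)(4−6) = (−1)·1·(−6)·(−2) = −12 ≡ 1, so v_3 = 1^{−1} = 1 (mod 13).
  i = 4 (α = 10): (10−5)(10−3)(10−4)(10−6) = 5·7·6·4 = 840 ≡ 8, so v_4 = 8^{−1} = 5 (mod 13).
  i = 5 (α = 6): (6−5)(6−3)(6−4)(6−10) = 1·3·2·(−4) = −24 ≡ 2, so v_5 = 2^{−1} = 7 (mod 13).
  v = [4, 9, 1, 5, 7].
Step 2: syndromes of r = [10, 1, 2, 11, 5] (all sums mod 13).
  S_0 = Σ v_i r_i = 4·10 + 9·1 + 1·2 + 5·11 + 7·5 = 141 ≡ 11.
  S_1 = Σ v_i α_i r_i = 4·5·10 + 9·3·1 + 1·4·2 + 5·10·11 + 7·6·5 = 995 ≡ 7.
  α_i^2 mod 13 = [12, 9, 3, 9, 10].
  S_2 = Σ v_i α_i^2 r_i = 4·12·10 + 9·9·1 + 1·3·2 + 5·9·11 + 7·10·5 = 1412 ≡ 8.
  S = (11, 7, 8) ≠ 0, so r is not a codeword (an error is present).
Step 3: locate the error. For a single error e at position i, S_ℓ = v_i·e·α_i^ℓ, so α_err = S_1/S_0.
  S_0^{−1} = 11^{−1} = 6 (mod 13), so α_err = 7·6 = 42 ≡ 3 = α_2. Error position i = 2.
  Consistency check: S_2/S_1 = 8·2 = 16 ≡ 3 = α_err ✓ (single-error assumption holds).
Step 4: error magnitude e = S_0/v_2 = S_0·∏_{j≠2}(α_2 − α_j) = 11·3 = 33 ≡ 7 (mod 13).
Step 5: correct position 2: c_2 = r_2 − e = 1 − 7 ≡ 7 (mod 13). Hence c = [10, 7, 2, 11, 5].
  Check: interpolating c through the α_i gives m(x) = 9 + 8·x (degree < 2) with m(α_i) = c_i for every i, so c is indeed a codeword.


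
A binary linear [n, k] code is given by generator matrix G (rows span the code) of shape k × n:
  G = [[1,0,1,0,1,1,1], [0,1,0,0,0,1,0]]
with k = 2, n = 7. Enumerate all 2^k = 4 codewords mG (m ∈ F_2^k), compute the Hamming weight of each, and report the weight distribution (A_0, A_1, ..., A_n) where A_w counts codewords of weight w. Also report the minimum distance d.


Weight distribution: A_0 = 1, A_2 = 1, A_5 = 2. Minimum distance d = 2.

Enumerate all 2^2 = 4 messages m ∈ F_2^2.
For each, compute codeword c = mG in F_2^7, then tally its weight.
  m = 00 → c = 0000000, weight = 0.
  m = 10 → c = 1010111, weight = 5.
  m = 01 → c = 0100010, weight = 2.
  m = 11 → c = 1110101, weight = 5.
Tally weights:
  weight 0: 1 codewords.
  weight 2: 1 codewords.
  weight 5: 2 codewords.
Minimum distance d = smallest w > 0 with A_w > 0 = 2.
Sanity: Σ A_w = 4 = 2^2 = 4 ✓.


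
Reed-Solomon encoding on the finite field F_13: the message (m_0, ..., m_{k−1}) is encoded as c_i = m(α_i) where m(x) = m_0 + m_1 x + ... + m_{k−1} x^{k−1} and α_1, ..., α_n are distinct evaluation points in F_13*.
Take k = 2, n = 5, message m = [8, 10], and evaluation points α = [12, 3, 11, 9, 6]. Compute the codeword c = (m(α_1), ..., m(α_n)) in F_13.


c = [11, 12, 1, 7, 3]

Message polynomial: m(x) = 8 + 10·x (mod 13).
For each evaluation point α_i, compute m(α_i) mod 13:
  α_1 = 12: Horner steps 10 → 11, so m(12) = 11.
  α_2 = 3: Horner steps 10 → 12, so m(3) = 12.
  α_3 = 11: Horner steps 10 → 1, so m(11) = 1.
  α_4 = 9: Horner steps 10 → 7, so m(9) = 7.
  α_5 = 6: Horner steps 10 → 3, so m(6) = 3.
Codeword c = [11, 12, 1, 7, 3] ∈ F_13^5.


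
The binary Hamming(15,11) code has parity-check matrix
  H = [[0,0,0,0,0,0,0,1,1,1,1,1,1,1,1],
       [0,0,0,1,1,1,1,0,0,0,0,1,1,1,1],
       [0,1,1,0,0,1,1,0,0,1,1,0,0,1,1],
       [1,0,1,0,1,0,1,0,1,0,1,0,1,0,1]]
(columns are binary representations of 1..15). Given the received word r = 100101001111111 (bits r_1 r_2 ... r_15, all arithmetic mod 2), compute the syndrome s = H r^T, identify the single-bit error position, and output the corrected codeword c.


s = (1, 0, 1, 1)^T, error position = 11, corrected codeword c = 100101001101111

Compute s = H r^T mod 2 one row at a time:
  s_1 = 0 + 1 + 1 + 1 + 1 + 1 + 1 + 1 = 7 ≡ 1 (mod 2).
  s_2 = 1 + 0 + 1 + 0 + 1 + 1 + 1 + 1 = 6 ≡ 0 (mod 2).
  s_3 = 0 + 0 + 1 + 0 + 1 + 1 + 1 + 1 = 5 ≡ 1 (mod 2).
  s_4 = 1 + 0 + 0 + 0 + 1 + 1 + 1 + 1 = 5 ≡ 1 (mod 2).
s = (1, 0, 1, 1)^T — this equals column 11 of H (binary 1011), so error is at position 11.
Correct: flip bit 11 of r = 100101001111111 to get c = 100101001101111.


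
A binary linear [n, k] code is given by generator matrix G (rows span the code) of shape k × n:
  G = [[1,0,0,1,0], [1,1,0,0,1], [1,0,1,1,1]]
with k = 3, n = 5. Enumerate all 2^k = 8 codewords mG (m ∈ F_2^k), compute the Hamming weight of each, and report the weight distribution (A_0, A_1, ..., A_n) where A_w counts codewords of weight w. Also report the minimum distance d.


Weight distribution: A_0 = 1, A_2 = 2, A_3 = 4, A_4 = 1. Minimum distance d = 2.

Enumerate all 2^3 = 8 messages m ∈ F_2^3.
For each, compute codeword c = mG in F_2^5, then tally its weight.
  m = 000 → c = 00000, weight = 0.
  m = 100 → c = 10010, weight = 2.
  m = 010 → c = 11001, weight = 3.
  m = 110 → c = 01011, weight = 3.
  m = 001 → c = 10111, weight = 4.
  m = 101 → c = 00101, weight = 2.
  m = 011 → c = 01110, weight = 3.
  m = 111 → c = 11100, weight = 3.
Tally weights:
  weight 0: 1 codewords.
  weight 2: 2 codewords.
  weight 3: 4 codewords.
  weight 4: 1 codewords.
Minimum distance d = smallest w > 0 with A_w > 0 = 2.
Sanity: Σ A_w = 8 = 2^3 = 8 ✓.


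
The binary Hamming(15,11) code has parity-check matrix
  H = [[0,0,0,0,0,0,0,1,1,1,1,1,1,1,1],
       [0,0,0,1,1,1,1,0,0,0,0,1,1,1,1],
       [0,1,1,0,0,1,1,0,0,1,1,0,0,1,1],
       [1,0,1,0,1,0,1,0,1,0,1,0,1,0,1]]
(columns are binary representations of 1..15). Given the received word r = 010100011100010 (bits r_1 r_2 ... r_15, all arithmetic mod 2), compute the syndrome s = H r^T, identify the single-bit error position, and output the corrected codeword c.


s = (0, 0, 1, 1)^T, error position = 3, corrected codeword c = 011100011100010

Compute s = H r^T mod 2 one row at a time:
  s_1 = 1 + 1 + 1 + 0 + 0 + 0 + 1 + 0 = 4 ≡ 0 (mod 2).
  s_2 = 1 + 0 + 0 + 0 + 0 + 0 + 1 + 0 = 2 ≡ 0 (mod 2).
  s_3 = 1 + 0 + 0 + 0 + 1 + 0 + 1 + 0 = 3 ≡ 1 (mod 2).
  s_4 = 0 + 0 + 0 + 0 + 1 + 0 + 0 + 0 = 1 ≡ 1 (mod 2).
s = (0, 0, 1, 1)^T — this equals column 3 of H (binary 0011), so error is at position 3.
Correct: flip bit 3 of r = 010100011100010 to get c = 011100011100010.


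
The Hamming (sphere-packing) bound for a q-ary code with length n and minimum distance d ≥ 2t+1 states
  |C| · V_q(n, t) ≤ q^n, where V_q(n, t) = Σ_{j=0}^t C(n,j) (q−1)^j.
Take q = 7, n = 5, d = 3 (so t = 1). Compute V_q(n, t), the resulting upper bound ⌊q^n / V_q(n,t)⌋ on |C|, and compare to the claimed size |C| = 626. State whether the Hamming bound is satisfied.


V_q(n, t) = 31, q^n = 16807, Hamming bound = 542, |C| = 626 > bound (violated).

Step 1: Compute V_q(n, t) = Σ_{j=0}^1 C(n, j) (q−1)^j.
  j = 0: C(5,0)·(6)^0 = 1·1 = 1.
  j = 1: C(5,1)·(6)^1 = 5·6 = 30.
  V_q(n, t) = 1 + 30 = 31.
Step 2: q^n = 7^5 = 16807.
Step 3: Hamming bound ⌊q^n / V_q(n,t)⌋ = ⌊16807/31⌋ = 542.
Step 4: Compare |C| = 626 to 542: violated.
The claimed |C| lies above the Hamming bound, so no 7-ary code of length 5 with d ≥ 3 can have 626 codewords.


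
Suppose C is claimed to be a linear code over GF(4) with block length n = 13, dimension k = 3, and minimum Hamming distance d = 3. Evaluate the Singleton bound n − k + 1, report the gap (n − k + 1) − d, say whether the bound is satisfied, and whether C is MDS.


Singleton RHS = n − k + 1 = 11, slack = 8, bound satisfied, not MDS.

Singleton bound: d ≤ n − k + 1.
Here n = 13, k = 3, so n − k + 1 = 11.
Given d = 3, check d ≤ 11: YES.
Slack = (n − k + 1) − d = 8.
The code is NOT MDS (slack = 8 > 0).
Description: the claimed parameters are [13, 3, 3]_4; such a code would be non-MDS.
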